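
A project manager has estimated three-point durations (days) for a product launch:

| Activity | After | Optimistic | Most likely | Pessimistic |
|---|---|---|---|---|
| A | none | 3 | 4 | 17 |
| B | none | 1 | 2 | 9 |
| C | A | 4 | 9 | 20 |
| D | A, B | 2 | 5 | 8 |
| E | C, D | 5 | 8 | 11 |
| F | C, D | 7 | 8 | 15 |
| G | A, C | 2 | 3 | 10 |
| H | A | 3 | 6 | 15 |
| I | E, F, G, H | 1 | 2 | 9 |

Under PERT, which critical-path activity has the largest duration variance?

te_A = (3 + 4·4 + 17)/6 = 36/6 = 6; σ²_A = ((17−3)/6)² = 5.444
te_B = (1 + 4·2 + 9)/6 = 18/6 = 3; σ²_B = ((9−1)/6)² = 1.778
te_C = (4 + 4·9 + 20)/6 = 60/6 = 10; σ²_C = ((20−4)/6)² = 7.111
te_D = (2 + 4·5 + 8)/6 = 30/6 = 5; σ²_D = ((8−2)/6)² = 1.000
te_E = (5 + 4·8 + 11)/6 = 48/6 = 8; σ²_E = ((11−5)/6)² = 1.000
te_F = (7 + 4·8 + 15)/6 = 54/6 = 9; σ²_F = ((15−7)/6)² = 1.778
te_G = (2 + 4·3 + 10)/6 = 24/6 = 4; σ²_G = ((10−2)/6)² = 1.778
te_H = (3 + 4·6 + 15)/6 = 42/6 = 7; σ²_H = ((15−3)/6)² = 4.000
te_I = (1 + 4·2 + 9)/6 = 18/6 = 3; σ²_I = ((9−1)/6)² = 1.778

Forward pass:
ES_A = 0; EF_A = 6
ES_B = 0; EF_B = 3
ES_C = 6; EF_C = 6+10 = 16
ES_D = max(EF_A=6, EF_B=3) = 6; EF_D = 6+5 = 11
ES_E = max(EF_C=16, EF_D=11) = 16; EF_E = 16+8 = 24
ES_F = max(EF_C=16, EF_D=11) = 16; EF_F = 16+9 = 25
ES_G = max(EF_A=6, EF_C=16) = 16; EF_G = 16+4 = 20
ES_H = 6; EF_H = 6+7 = 13
ES_I = max(EF_E=24, EF_F=25, EF_G=20, EF_H=13) = 25; EF_I = 25+3 = 28
Expected project duration μ = 28 days. Critical path: A → C → F → I.

Variances on critical path: σ²_A=5.444, σ²_C=7.111, σ²_F=1.778, σ²_I=1.778.
Largest is σ²_C = 7.111.

C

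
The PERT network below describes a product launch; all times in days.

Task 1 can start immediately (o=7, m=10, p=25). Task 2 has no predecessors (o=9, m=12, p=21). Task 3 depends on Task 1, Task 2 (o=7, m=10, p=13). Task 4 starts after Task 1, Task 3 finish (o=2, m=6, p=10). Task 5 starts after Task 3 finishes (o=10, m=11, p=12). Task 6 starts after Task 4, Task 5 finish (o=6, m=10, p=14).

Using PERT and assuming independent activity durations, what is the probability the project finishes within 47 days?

0.873

te_Task 1 = (7 + 4·10 + 25)/6 = 72/6 = 12; σ²_Task 1 = ((25−7)/6)² = 9.000
te_Task 2 = (9 + 4·12 + 21)/6 = 78/6 = 13; σ²_Task 2 = ((21−9)/6)² = 4.000
te_Task 3 = (7 + 4·10 + 13)/6 = 60/6 = 10; σ²_Task 3 = ((13−7)/6)² = 1.000
te_Task 4 = (2 + 4·6 + 10)/6 = 36/6 = 6; σ²_Task 4 = ((10−2)/6)² = 1.778
te_Task 5 = (10 + 4·11 + 12)/6 = 66/6 = 11; σ²_Task 5 = ((12−10)/6)² = 0.111
te_Task 6 = (6 + 4·10 + 14)/6 = 60/6 = 10; σ²_Task 6 = ((14−6)/6)² = 1.778

Forward pass:
ES_Task 1 = 0; EF_Task 1 = 12
ES_Task 2 = 0; EF_Task 2 = 13
ES_Task 3 = max(EF_Task 1=12, EF_Task 2=13) = 13; EF_Task 3 = 13+10 = 23
ES_Task 4 = max(EF_Task 1=12, EF_Task 3=23) = 23; EF_Task 4 = 23+6 = 29
ES_Task 5 = 23; EF_Task 5 = 23+11 = 34
ES_Task 6 = max(EF_Task 4=29, EF_Task 5=34) = 34; EF_Task 6 = 34+10 = 44
Expected project duration μ = 44 days. Critical path: Task 2 → Task 3 → Task 5 → Task 6.

Variance along critical path = 4.000 + 1.000 + 0.111 + 1.778 = 6.889; σ = √6.889 = 2.625 days.
Z = (47 − 44) / 2.625 = 1.143
P(T ≤ 47) = Φ(1.143) ≈ 0.873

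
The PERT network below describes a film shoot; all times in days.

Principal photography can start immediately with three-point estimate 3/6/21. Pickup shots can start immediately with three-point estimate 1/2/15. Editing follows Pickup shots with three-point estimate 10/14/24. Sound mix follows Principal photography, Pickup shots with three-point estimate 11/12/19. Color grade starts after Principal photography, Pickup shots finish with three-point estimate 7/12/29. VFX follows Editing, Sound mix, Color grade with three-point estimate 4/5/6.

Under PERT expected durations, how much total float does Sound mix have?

te_Principal photography = (3 + 4·6 + 21)/6 = 48/6 = 8
te_Pickup shots = (1 + 4·2 + 15)/6 = 24/6 = 4
te_Editing = (10 + 4·14 + 24)/6 = 90/6 = 15
te_Sound mix = (11 + 4·12 + 19)/6 = 78/6 = 13
te_Color grade = (7 + 4·12 + 29)/6 = 84/6 = 14
te_VFX = (4 + 4·5 + 6)/6 = 30/6 = 5

Forward pass:
ES_Principal photography = 0; EF_Principal photography = 8
ES_Pickup shots = 0; EF_Pickup shots = 4
ES_Editing = 4; EF_Editing = 4+15 = 19
ES_Sound mix = max(EF_Principal photography=8, EF_Pickup shots=4) = 8; EF_Sound mix = 8+13 = 21
ES_Color grade = max(EF_Principal photography=8, EF_Pickup shots=4) = 8; EF_Color grade = 8+14 = 22
ES_VFX = max(EF_Editing=19, EF_Sound mix=21, EF_Color grade=22) = 22; EF_VFX = 22+5 = 27
Expected project duration μ = 27 days. Critical path: Principal photography → Color grade → VFX.

Backward pass:
LF_VFX = 27; LS_VFX = 27−5 = 22
LF_Color grade = LS_VFX = 22; LS_Color grade = 22−14 = 8
LF_Sound mix = LS_VFX = 22; LS_Sound mix = 22−13 = 9
LF_Editing = LS_VFX = 22; LS_Editing = 22−15 = 7
LF_Pickup shots = min(LS_Editing=7, LS_Sound mix=9, LS_Color grade=8) = 7; LS_Pickup shots = 7−4 = 3
LF_Principal photography = min(LS_Sound mix=9, LS_Color grade=8) = 8; LS_Principal photography = 8−8 = 0
Slack_Sound mix = LS_Sound mix − ES_Sound mix = 9 − 8 = 1

1 days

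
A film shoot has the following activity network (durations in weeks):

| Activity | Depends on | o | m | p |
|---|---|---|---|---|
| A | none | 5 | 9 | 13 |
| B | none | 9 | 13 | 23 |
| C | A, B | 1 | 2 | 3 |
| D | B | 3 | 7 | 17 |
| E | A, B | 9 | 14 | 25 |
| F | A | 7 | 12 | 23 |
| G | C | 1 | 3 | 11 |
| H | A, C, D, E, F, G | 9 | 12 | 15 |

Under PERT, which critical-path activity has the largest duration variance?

te_A = (5 + 4·9 + 13)/6 = 54/6 = 9; σ²_A = ((13−5)/6)² = 1.778
te_B = (9 + 4·13 + 23)/6 = 84/6 = 14; σ²_B = ((23−9)/6)² = 5.444
te_C = (1 + 4·2 + 3)/6 = 12/6 = 2; σ²_C = ((3−1)/6)² = 0.111
te_D = (3 + 4·7 + 17)/6 = 48/6 = 8; σ²_D = ((17−3)/6)² = 5.444
te_E = (9 + 4·14 + 25)/6 = 90/6 = 15; σ²_E = ((25−9)/6)² = 7.111
te_F = (7 + 4·12 + 23)/6 = 78/6 = 13; σ²_F = ((23−7)/6)² = 7.111
te_G = (1 + 4·3 + 11)/6 = 24/6 = 4; σ²_G = ((11−1)/6)² = 2.778
te_H = (9 + 4·12 + 15)/6 = 72/6 = 12; σ²_H = ((15−9)/6)² = 1.000

Forward pass:
ES_A = 0; EF_A = 9
ES_B = 0; EF_B = 14
ES_C = max(EF_A=9, EF_B=14) = 14; EF_C = 14+2 = 16
ES_D = 14; EF_D = 14+8 = 22
ES_E = max(EF_A=9, EF_B=14) = 14; EF_E = 14+15 = 29
ES_F = 9; EF_F = 9+13 = 22
ES_G = 16; EF_G = 16+4 = 20
ES_H = max(EF_A=9, EF_C=16, EF_D=22, EF_E=29, EF_F=22, EF_G=20) = 29; EF_H = 29+12 = 41
Expected project duration μ = 41 weeks. Critical path: B → E → H.

Variances on critical path: σ²_B=5.444, σ²_E=7.111, σ²_H=1.000.
Largest is σ²_E = 7.111.

E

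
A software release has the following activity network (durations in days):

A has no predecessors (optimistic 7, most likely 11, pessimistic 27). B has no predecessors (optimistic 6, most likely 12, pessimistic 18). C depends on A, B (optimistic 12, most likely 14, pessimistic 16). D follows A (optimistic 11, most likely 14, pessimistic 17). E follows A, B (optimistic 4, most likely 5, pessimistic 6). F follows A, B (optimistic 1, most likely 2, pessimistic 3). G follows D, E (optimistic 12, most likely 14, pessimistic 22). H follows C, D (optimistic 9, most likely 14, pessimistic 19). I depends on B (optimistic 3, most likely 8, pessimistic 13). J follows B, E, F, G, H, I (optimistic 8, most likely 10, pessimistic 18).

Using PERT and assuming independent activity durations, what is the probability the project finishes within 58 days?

te_A = (7 + 4·11 + 27)/6 = 78/6 = 13; σ²_A = ((27−7)/6)² = 11.111
te_B = (6 + 4·12 + 18)/6 = 72/6 = 12; σ²_B = ((18−6)/6)² = 4.000
te_C = (12 + 4·14 + 16)/6 = 84/6 = 14; σ²_C = ((16−12)/6)² = 0.444
te_D = (11 + 4·14 + 17)/6 = 84/6 = 14; σ²_D = ((17−11)/6)² = 1.000
te_E = (4 + 4·5 + 6)/6 = 30/6 = 5; σ²_E = ((6−4)/6)² = 0.111
te_F = (1 + 4·2 + 3)/6 = 12/6 = 2; σ²_F = ((3−1)/6)² = 0.111
te_G = (12 + 4·14 + 22)/6 = 90/6 = 15; σ²_G = ((22−12)/6)² = 2.778
te_H = (9 + 4·14 + 19)/6 = 84/6 = 14; σ²_H = ((19−9)/6)² = 2.778
te_I = (3 + 4·8 + 13)/6 = 48/6 = 8; σ²_I = ((13−3)/6)² = 2.778
te_J = (8 + 4·10 + 18)/6 = 66/6 = 11; σ²_J = ((18−8)/6)² = 2.778

Forward pass:
ES_A = 0; EF_A = 13
ES_B = 0; EF_B = 12
ES_C = max(EF_A=13, EF_B=12) = 13; EF_C = 13+14 = 27
ES_D = 13; EF_D = 13+14 = 27
ES_E = max(EF_A=13, EF_B=12) = 13; EF_E = 13+5 = 18
ES_F = max(EF_A=13, EF_B=12) = 13; EF_F = 13+2 = 15
ES_G = max(EF_D=27, EF_E=18) = 27; EF_G = 27+15 = 42
ES_H = max(EF_C=27, EF_D=27) = 27; EF_H = 27+14 = 41
ES_I = 12; EF_I = 12+8 = 20
ES_J = max(EF_B=12, EF_E=18, EF_F=15, EF_G=42, EF_H=41, EF_I=20) = 42; EF_J = 42+11 = 53
Expected project duration μ = 53 days. Critical path: A → D → G → J.

Variance along critical path = 11.111 + 1.000 + 2.778 + 2.778 = 17.667; σ = √17.667 = 4.203 days.
Z = (58 − 53) / 4.203 = 1.190
P(T ≤ 58) = Φ(1.190) ≈ 0.883

0.883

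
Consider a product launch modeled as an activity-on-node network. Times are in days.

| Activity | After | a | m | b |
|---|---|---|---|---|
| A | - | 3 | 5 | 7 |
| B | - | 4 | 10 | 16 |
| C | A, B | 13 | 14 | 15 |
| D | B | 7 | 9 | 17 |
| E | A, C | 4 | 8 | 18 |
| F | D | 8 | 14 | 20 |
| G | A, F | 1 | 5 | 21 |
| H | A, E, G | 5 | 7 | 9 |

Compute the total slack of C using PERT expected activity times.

te_A = (3 + 4·5 + 7)/6 = 30/6 = 5
te_B = (4 + 4·10 + 16)/6 = 60/6 = 10
te_C = (13 + 4·14 + 15)/6 = 84/6 = 14
te_D = (7 + 4·9 + 17)/6 = 60/6 = 10
te_E = (4 + 4·8 + 18)/6 = 54/6 = 9
te_F = (8 + 4·14 + 20)/6 = 84/6 = 14
te_G = (1 + 4·5 + 21)/6 = 42/6 = 7
te_H = (5 + 4·7 + 9)/6 = 42/6 = 7

Forward pass:
ES_A = 0; EF_A = 5
ES_B = 0; EF_B = 10
ES_C = max(EF_A=5, EF_B=10) = 10; EF_C = 10+14 = 24
ES_D = 10; EF_D = 10+10 = 20
ES_E = max(EF_A=5, EF_C=24) = 24; EF_E = 24+9 = 33
ES_F = 20; EF_F = 20+14 = 34
ES_G = max(EF_A=5, EF_F=34) = 34; EF_G = 34+7 = 41
ES_H = max(EF_A=5, EF_E=33, EF_G=41) = 41; EF_H = 41+7 = 48
Expected project duration μ = 48 days. Critical path: B → D → F → G → H.

Backward pass:
LF_H = 48; LS_H = 48−7 = 41
LF_G = LS_H = 41; LS_G = 41−7 = 34
LF_F = LS_G = 34; LS_F = 34−14 = 20
LF_E = LS_H = 41; LS_E = 41−9 = 32
LF_D = LS_F = 20; LS_D = 20−10 = 10
LF_C = LS_E = 32; LS_C = 32−14 = 18
LF_B = min(LS_C=18, LS_D=10) = 10; LS_B = 10−10 = 0
LF_A = min(LS_C=18, LS_E=32, LS_G=34, LS_H=41) = 18; LS_A = 18−5 = 13
Slack_C = LS_C − ES_C = 18 − 10 = 8

8 days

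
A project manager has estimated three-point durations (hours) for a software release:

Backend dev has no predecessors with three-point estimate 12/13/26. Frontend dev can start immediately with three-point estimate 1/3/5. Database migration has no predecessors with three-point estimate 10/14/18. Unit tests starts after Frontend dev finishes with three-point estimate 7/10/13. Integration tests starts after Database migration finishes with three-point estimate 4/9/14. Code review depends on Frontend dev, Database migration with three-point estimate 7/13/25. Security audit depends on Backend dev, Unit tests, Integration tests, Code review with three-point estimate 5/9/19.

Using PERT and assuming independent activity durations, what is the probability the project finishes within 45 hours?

te_Backend dev = (12 + 4·13 + 26)/6 = 90/6 = 15; σ²_Backend dev = ((26−12)/6)² = 5.444
te_Frontend dev = (1 + 4·3 + 5)/6 = 18/6 = 3; σ²_Frontend dev = ((5−1)/6)² = 0.444
te_Database migration = (10 + 4·14 + 18)/6 = 84/6 = 14; σ²_Database migration = ((18−10)/6)² = 1.778
te_Unit tests = (7 + 4·10 + 13)/6 = 60/6 = 10; σ²_Unit tests = ((13−7)/6)² = 1.000
te_Integration tests = (4 + 4·9 + 14)/6 = 54/6 = 9; σ²_Integration tests = ((14−4)/6)² = 2.778
te_Code review = (7 + 4·13 + 25)/6 = 84/6 = 14; σ²_Code review = ((25−7)/6)² = 9.000
te_Security audit = (5 + 4·9 + 19)/6 = 60/6 = 10; σ²_Security audit = ((19−5)/6)² = 5.444

Forward pass:
ES_Backend dev = 0; EF_Backend dev = 15
ES_Frontend dev = 0; EF_Frontend dev = 3
ES_Database migration = 0; EF_Database migration = 14
ES_Unit tests = 3; EF_Unit tests = 3+10 = 13
ES_Integration tests = 14; EF_Integration tests = 14+9 = 23
ES_Code review = max(EF_Frontend dev=3, EF_Database migration=14) = 14; EF_Code review = 14+14 = 28
ES_Security audit = max(EF_Backend dev=15, EF_Unit tests=13, EF_Integration tests=23, EF_Code review=28) = 28; EF_Security audit = 28+10 = 38
Expected project duration μ = 38 hours. Critical path: Database migration → Code review → Security audit.

Variance along critical path = 1.778 + 9.000 + 5.444 = 16.222; σ = √16.222 = 4.028 hours.
Z = (45 − 38) / 4.028 = 1.738
P(T ≤ 45) = Φ(1.738) ≈ 0.959

0.959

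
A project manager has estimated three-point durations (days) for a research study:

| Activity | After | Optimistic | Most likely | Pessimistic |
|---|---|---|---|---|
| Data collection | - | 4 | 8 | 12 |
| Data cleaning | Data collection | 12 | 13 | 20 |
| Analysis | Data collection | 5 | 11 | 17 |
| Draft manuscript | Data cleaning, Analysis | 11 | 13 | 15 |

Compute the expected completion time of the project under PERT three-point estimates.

35 days

te_Data collection = (4 + 4·8 + 12)/6 = 48/6 = 8
te_Data cleaning = (12 + 4·13 + 20)/6 = 84/6 = 14
te_Analysis = (5 + 4·11 + 17)/6 = 66/6 = 11
te_Draft manuscript = (11 + 4·13 + 15)/6 = 78/6 = 13

Forward pass:
ES_Data collection = 0; EF_Data collection = 8
ES_Data cleaning = 8; EF_Data cleaning = 8+14 = 22
ES_Analysis = 8; EF_Analysis = 8+11 = 19
ES_Draft manuscript = max(EF_Data cleaning=22, EF_Analysis=19) = 22; EF_Draft manuscript = 22+13 = 35
Expected project duration μ = 35 days. Critical path: Data collection → Data cleaning → Draft manuscript.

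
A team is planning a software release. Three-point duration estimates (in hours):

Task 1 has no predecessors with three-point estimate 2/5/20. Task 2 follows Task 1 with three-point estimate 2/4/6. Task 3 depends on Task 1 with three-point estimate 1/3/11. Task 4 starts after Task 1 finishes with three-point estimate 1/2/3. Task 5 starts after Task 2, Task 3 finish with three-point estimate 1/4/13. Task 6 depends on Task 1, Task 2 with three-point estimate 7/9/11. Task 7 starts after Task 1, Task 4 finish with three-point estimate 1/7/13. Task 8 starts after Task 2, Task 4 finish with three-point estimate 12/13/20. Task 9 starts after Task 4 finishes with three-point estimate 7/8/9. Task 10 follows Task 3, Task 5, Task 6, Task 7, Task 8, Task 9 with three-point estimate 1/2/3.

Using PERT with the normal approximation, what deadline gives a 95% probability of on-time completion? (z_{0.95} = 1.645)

32.5 hours

te_Task 1 = (2 + 4·5 + 20)/6 = 42/6 = 7; σ²_Task 1 = ((20−2)/6)² = 9.000
te_Task 2 = (2 + 4·4 + 6)/6 = 24/6 = 4; σ²_Task 2 = ((6−2)/6)² = 0.444
te_Task 3 = (1 + 4·3 + 11)/6 = 24/6 = 4; σ²_Task 3 = ((11−1)/6)² = 2.778
te_Task 4 = (1 + 4·2 + 3)/6 = 12/6 = 2; σ²_Task 4 = ((3−1)/6)² = 0.111
te_Task 5 = (1 + 4·4 + 13)/6 = 30/6 = 5; σ²_Task 5 = ((13−1)/6)² = 4.000
te_Task 6 = (7 + 4·9 + 11)/6 = 54/6 = 9; σ²_Task 6 = ((11−7)/6)² = 0.444
te_Task 7 = (1 + 4·7 + 13)/6 = 42/6 = 7; σ²_Task 7 = ((13−1)/6)² = 4.000
te_Task 8 = (12 + 4·13 + 20)/6 = 84/6 = 14; σ²_Task 8 = ((20−12)/6)² = 1.778
te_Task 9 = (7 + 4·8 + 9)/6 = 48/6 = 8; σ²_Task 9 = ((9−7)/6)² = 0.111
te_Task 10 = (1 + 4·2 + 3)/6 = 12/6 = 2; σ²_Task 10 = ((3−1)/6)² = 0.111

Forward pass:
ES_Task 1 = 0; EF_Task 1 = 7
ES_Task 2 = 7; EF_Task 2 = 7+4 = 11
ES_Task 3 = 7; EF_Task 3 = 7+4 = 11
ES_Task 4 = 7; EF_Task 4 = 7+2 = 9
ES_Task 5 = max(EF_Task 2=11, EF_Task 3=11) = 11; EF_Task 5 = 11+5 = 16
ES_Task 6 = max(EF_Task 1=7, EF_Task 2=11) = 11; EF_Task 6 = 11+9 = 20
ES_Task 7 = max(EF_Task 1=7, EF_Task 4=9) = 9; EF_Task 7 = 9+7 = 16
ES_Task 8 = max(EF_Task 2=11, EF_Task 4=9) = 11; EF_Task 8 = 11+14 = 25
ES_Task 9 = 9; EF_Task 9 = 9+8 = 17
ES_Task 10 = max(EF_Task 3=11, EF_Task 5=16, EF_Task 6=20, EF_Task 7=16, EF_Task 8=25, EF_Task 9=17) = 25; EF_Task 10 = 25+2 = 27
Expected project duration μ = 27 hours. Critical path: Task 1 → Task 2 → Task 8 → Task 10.

Variance along critical path = 9.000 + 0.444 + 1.778 + 0.111 = 11.333; σ = 3.367 hours.
D = μ + z·σ = 27 + 1.645·3.367 = 32.5 hours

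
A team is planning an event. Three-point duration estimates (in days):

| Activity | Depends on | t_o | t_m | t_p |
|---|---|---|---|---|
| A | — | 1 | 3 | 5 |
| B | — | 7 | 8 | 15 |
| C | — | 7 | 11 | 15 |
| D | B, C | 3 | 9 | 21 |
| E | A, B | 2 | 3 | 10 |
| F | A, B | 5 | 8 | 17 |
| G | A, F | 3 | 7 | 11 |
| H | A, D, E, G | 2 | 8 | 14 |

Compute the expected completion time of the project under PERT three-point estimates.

te_A = (1 + 4·3 + 5)/6 = 18/6 = 3
te_B = (7 + 4·8 + 15)/6 = 54/6 = 9
te_C = (7 + 4·11 + 15)/6 = 66/6 = 11
te_D = (3 + 4·9 + 21)/6 = 60/6 = 10
te_E = (2 + 4·3 + 10)/6 = 24/6 = 4
te_F = (5 + 4·8 + 17)/6 = 54/6 = 9
te_G = (3 + 4·7 + 11)/6 = 42/6 = 7
te_H = (2 + 4·8 + 14)/6 = 48/6 = 8

Forward pass:
ES_A = 0; EF_A = 3
ES_B = 0; EF_B = 9
ES_C = 0; EF_C = 11
ES_D = max(EF_B=9, EF_C=11) = 11; EF_D = 11+10 = 21
ES_E = max(EF_A=3, EF_B=9) = 9; EF_E = 9+4 = 13
ES_F = max(EF_A=3, EF_B=9) = 9; EF_F = 9+9 = 18
ES_G = max(EF_A=3, EF_F=18) = 18; EF_G = 18+7 = 25
ES_H = max(EF_A=3, EF_D=21, EF_E=13, EF_G=25) = 25; EF_H = 25+8 = 33
Expected project duration μ = 33 days. Critical path: B → F → G → H.

33 days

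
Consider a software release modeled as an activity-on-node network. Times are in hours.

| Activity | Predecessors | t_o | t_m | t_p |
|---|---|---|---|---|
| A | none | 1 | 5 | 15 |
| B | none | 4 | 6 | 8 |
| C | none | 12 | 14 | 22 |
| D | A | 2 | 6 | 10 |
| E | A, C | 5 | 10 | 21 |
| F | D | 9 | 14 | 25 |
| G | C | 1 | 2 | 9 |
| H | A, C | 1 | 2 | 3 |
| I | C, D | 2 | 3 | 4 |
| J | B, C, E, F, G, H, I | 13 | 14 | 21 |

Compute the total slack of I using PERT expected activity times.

te_A = (1 + 4·5 + 15)/6 = 36/6 = 6
te_B = (4 + 4·6 + 8)/6 = 36/6 = 6
te_C = (12 + 4·14 + 22)/6 = 90/6 = 15
te_D = (2 + 4·6 + 10)/6 = 36/6 = 6
te_E = (5 + 4·10 + 21)/6 = 66/6 = 11
te_F = (9 + 4·14 + 25)/6 = 90/6 = 15
te_G = (1 + 4·2 + 9)/6 = 18/6 = 3
te_H = (1 + 4·2 + 3)/6 = 12/6 = 2
te_I = (2 + 4·3 + 4)/6 = 18/6 = 3
te_J = (13 + 4·14 + 21)/6 = 90/6 = 15

Forward pass:
ES_A = 0; EF_A = 6
ES_B = 0; EF_B = 6
ES_C = 0; EF_C = 15
ES_D = 6; EF_D = 6+6 = 12
ES_E = max(EF_A=6, EF_C=15) = 15; EF_E = 15+11 = 26
ES_F = 12; EF_F = 12+15 = 27
ES_G = 15; EF_G = 15+3 = 18
ES_H = max(EF_A=6, EF_C=15) = 15; EF_H = 15+2 = 17
ES_I = max(EF_C=15, EF_D=12) = 15; EF_I = 15+3 = 18
ES_J = max(EF_B=6, EF_C=15, EF_E=26, EF_F=27, EF_G=18, EF_H=17, EF_I=18) = 27; EF_J = 27+15 = 42
Expected project duration μ = 42 hours. Critical path: A → D → F → J.

Backward pass:
LF_J = 42; LS_J = 42−15 = 27
LF_I = LS_J = 27; LS_I = 27−3 = 24
LF_H = LS_J = 27; LS_H = 27−2 = 25
LF_G = LS_J = 27; LS_G = 27−3 = 24
LF_F = LS_J = 27; LS_F = 27−15 = 12
LF_E = LS_J = 27; LS_E = 27−11 = 16
LF_D = min(LS_F=12, LS_I=24) = 12; LS_D = 12−6 = 6
LF_C = min(LS_E=16, LS_G=24, LS_H=25, LS_I=24, LS_J=27) = 16; LS_C = 16−15 = 1
LF_B = LS_J = 27; LS_B = 27−6 = 21
LF_A = min(LS_D=6, LS_E=16, LS_H=25) = 6; LS_A = 6−6 = 0
Slack_I = LS_I − ES_I = 24 − 15 = 9

9 hours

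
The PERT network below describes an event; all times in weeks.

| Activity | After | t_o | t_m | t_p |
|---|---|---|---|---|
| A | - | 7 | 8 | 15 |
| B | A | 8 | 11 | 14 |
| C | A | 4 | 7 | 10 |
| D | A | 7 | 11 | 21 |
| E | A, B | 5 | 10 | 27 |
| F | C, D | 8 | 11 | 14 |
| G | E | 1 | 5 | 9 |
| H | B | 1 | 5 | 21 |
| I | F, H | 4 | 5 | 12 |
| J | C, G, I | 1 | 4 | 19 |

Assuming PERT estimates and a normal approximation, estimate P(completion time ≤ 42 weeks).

0.323

te_A = (7 + 4·8 + 15)/6 = 54/6 = 9; σ²_A = ((15−7)/6)² = 1.778
te_B = (8 + 4·11 + 14)/6 = 66/6 = 11; σ²_B = ((14−8)/6)² = 1.000
te_C = (4 + 4·7 + 10)/6 = 42/6 = 7; σ²_C = ((10−4)/6)² = 1.000
te_D = (7 + 4·11 + 21)/6 = 72/6 = 12; σ²_D = ((21−7)/6)² = 5.444
te_E = (5 + 4·10 + 27)/6 = 72/6 = 12; σ²_E = ((27−5)/6)² = 13.444
te_F = (8 + 4·11 + 14)/6 = 66/6 = 11; σ²_F = ((14−8)/6)² = 1.000
te_G = (1 + 4·5 + 9)/6 = 30/6 = 5; σ²_G = ((9−1)/6)² = 1.778
te_H = (1 + 4·5 + 21)/6 = 42/6 = 7; σ²_H = ((21−1)/6)² = 11.111
te_I = (4 + 4·5 + 12)/6 = 36/6 = 6; σ²_I = ((12−4)/6)² = 1.778
te_J = (1 + 4·4 + 19)/6 = 36/6 = 6; σ²_J = ((19−1)/6)² = 9.000

Forward pass:
ES_A = 0; EF_A = 9
ES_B = 9; EF_B = 9+11 = 20
ES_C = 9; EF_C = 9+7 = 16
ES_D = 9; EF_D = 9+12 = 21
ES_E = max(EF_A=9, EF_B=20) = 20; EF_E = 20+12 = 32
ES_F = max(EF_C=16, EF_D=21) = 21; EF_F = 21+11 = 32
ES_G = 32; EF_G = 32+5 = 37
ES_H = 20; EF_H = 20+7 = 27
ES_I = max(EF_F=32, EF_H=27) = 32; EF_I = 32+6 = 38
ES_J = max(EF_C=16, EF_G=37, EF_I=38) = 38; EF_J = 38+6 = 44
Expected project duration μ = 44 weeks. Critical path: A → D → F → I → J.

Variance along critical path = 1.778 + 5.444 + 1.000 + 1.778 + 9.000 = 19.000; σ = √19.000 = 4.359 weeks.
Z = (42 − 44) / 4.359 = -0.459
P(T ≤ 42) = Φ(-0.459) ≈ 0.323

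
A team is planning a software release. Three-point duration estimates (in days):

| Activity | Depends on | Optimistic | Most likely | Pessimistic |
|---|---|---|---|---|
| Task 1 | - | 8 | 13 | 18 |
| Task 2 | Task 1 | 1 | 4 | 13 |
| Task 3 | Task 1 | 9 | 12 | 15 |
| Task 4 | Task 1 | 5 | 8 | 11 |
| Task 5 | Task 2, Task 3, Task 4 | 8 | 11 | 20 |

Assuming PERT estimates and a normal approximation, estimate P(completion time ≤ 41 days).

te_Task 1 = (8 + 4·13 + 18)/6 = 78/6 = 13; σ²_Task 1 = ((18−8)/6)² = 2.778
te_Task 2 = (1 + 4·4 + 13)/6 = 30/6 = 5; σ²_Task 2 = ((13−1)/6)² = 4.000
te_Task 3 = (9 + 4·12 + 15)/6 = 72/6 = 12; σ²_Task 3 = ((15−9)/6)² = 1.000
te_Task 4 = (5 + 4·8 + 11)/6 = 48/6 = 8; σ²_Task 4 = ((11−5)/6)² = 1.000
te_Task 5 = (8 + 4·11 + 20)/6 = 72/6 = 12; σ²_Task 5 = ((20−8)/6)² = 4.000

Forward pass:
ES_Task 1 = 0; EF_Task 1 = 13
ES_Task 2 = 13; EF_Task 2 = 13+5 = 18
ES_Task 3 = 13; EF_Task 3 = 13+12 = 25
ES_Task 4 = 13; EF_Task 4 = 13+8 = 21
ES_Task 5 = max(EF_Task 2=18, EF_Task 3=25, EF_Task 4=21) = 25; EF_Task 5 = 25+12 = 37
Expected project duration μ = 37 days. Critical path: Task 1 → Task 3 → Task 5.

Variance along critical path = 2.778 + 1.000 + 4.000 = 7.778; σ = √7.778 = 2.789 days.
Z = (41 − 37) / 2.789 = 1.434
P(T ≤ 41) = Φ(1.434) ≈ 0.924

0.924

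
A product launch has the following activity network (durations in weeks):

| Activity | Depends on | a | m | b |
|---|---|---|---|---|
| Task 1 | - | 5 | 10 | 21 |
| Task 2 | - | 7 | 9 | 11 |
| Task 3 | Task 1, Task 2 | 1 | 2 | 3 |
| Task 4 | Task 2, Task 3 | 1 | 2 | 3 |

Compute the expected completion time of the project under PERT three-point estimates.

15 weeks

te_Task 1 = (5 + 4·10 + 21)/6 = 66/6 = 11
te_Task 2 = (7 + 4·9 + 11)/6 = 54/6 = 9
te_Task 3 = (1 + 4·2 + 3)/6 = 12/6 = 2
te_Task 4 = (1 + 4·2 + 3)/6 = 12/6 = 2

Forward pass:
ES_Task 1 = 0; EF_Task 1 = 11
ES_Task 2 = 0; EF_Task 2 = 9
ES_Task 3 = max(EF_Task 1=11, EF_Task 2=9) = 11; EF_Task 3 = 11+2 = 13
ES_Task 4 = max(EF_Task 2=9, EF_Task 3=13) = 13; EF_Task 4 = 13+2 = 15
Expected project duration μ = 15 weeks. Critical path: Task 1 → Task 3 → Task 4.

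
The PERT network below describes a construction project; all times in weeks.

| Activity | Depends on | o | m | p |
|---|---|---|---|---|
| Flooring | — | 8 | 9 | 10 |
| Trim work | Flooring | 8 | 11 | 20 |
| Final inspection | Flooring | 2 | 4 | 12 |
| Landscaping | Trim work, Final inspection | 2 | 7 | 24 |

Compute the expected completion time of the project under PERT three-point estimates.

30 weeks

te_Flooring = (8 + 4·9 + 10)/6 = 54/6 = 9
te_Trim work = (8 + 4·11 + 20)/6 = 72/6 = 12
te_Final inspection = (2 + 4·4 + 12)/6 = 30/6 = 5
te_Landscaping = (2 + 4·7 + 24)/6 = 54/6 = 9

Forward pass:
ES_Flooring = 0; EF_Flooring = 9
ES_Trim work = 9; EF_Trim work = 9+12 = 21
ES_Final inspection = 9; EF_Final inspection = 9+5 = 14
ES_Landscaping = max(EF_Trim work=21, EF_Final inspection=14) = 21; EF_Landscaping = 21+9 = 30
Expected project duration μ = 30 weeks. Critical path: Flooring → Trim work → Landscaping.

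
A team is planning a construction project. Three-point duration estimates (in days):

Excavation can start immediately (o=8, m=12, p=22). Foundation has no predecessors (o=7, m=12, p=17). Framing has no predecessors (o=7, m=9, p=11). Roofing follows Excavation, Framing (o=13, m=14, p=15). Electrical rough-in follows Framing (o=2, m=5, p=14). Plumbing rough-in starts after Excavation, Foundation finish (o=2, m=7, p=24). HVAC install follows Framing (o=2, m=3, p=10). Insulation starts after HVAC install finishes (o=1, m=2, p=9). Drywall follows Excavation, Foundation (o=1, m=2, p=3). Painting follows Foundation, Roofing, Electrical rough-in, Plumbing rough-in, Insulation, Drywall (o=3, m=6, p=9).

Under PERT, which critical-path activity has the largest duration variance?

Excavation

te_Excavation = (8 + 4·12 + 22)/6 = 78/6 = 13; σ²_Excavation = ((22−8)/6)² = 5.444
te_Foundation = (7 + 4·12 + 17)/6 = 72/6 = 12; σ²_Foundation = ((17−7)/6)² = 2.778
te_Framing = (7 + 4·9 + 11)/6 = 54/6 = 9; σ²_Framing = ((11−7)/6)² = 0.444
te_Roofing = (13 + 4·14 + 15)/6 = 84/6 = 14; σ²_Roofing = ((15−13)/6)² = 0.111
te_Electrical rough-in = (2 + 4·5 + 14)/6 = 36/6 = 6; σ²_Electrical rough-in = ((14−2)/6)² = 4.000
te_Plumbing rough-in = (2 + 4·7 + 24)/6 = 54/6 = 9; σ²_Plumbing rough-in = ((24−2)/6)² = 13.444
te_HVAC install = (2 + 4·3 + 10)/6 = 24/6 = 4; σ²_HVAC install = ((10−2)/6)² = 1.778
te_Insulation = (1 + 4·2 + 9)/6 = 18/6 = 3; σ²_Insulation = ((9−1)/6)² = 1.778
te_Drywall = (1 + 4·2 + 3)/6 = 12/6 = 2; σ²_Drywall = ((3−1)/6)² = 0.111
te_Painting = (3 + 4·6 + 9)/6 = 36/6 = 6; σ²_Painting = ((9−3)/6)² = 1.000

Forward pass:
ES_Excavation = 0; EF_Excavation = 13
ES_Foundation = 0; EF_Foundation = 12
ES_Framing = 0; EF_Framing = 9
ES_Roofing = max(EF_Excavation=13, EF_Framing=9) = 13; EF_Roofing = 13+14 = 27
ES_Electrical rough-in = 9; EF_Electrical rough-in = 9+6 = 15
ES_Plumbing rough-in = max(EF_Excavation=13, EF_Foundation=12) = 13; EF_Plumbing rough-in = 13+9 = 22
ES_HVAC install = 9; EF_HVAC install = 9+4 = 13
ES_Insulation = 13; EF_Insulation = 13+3 = 16
ES_Drywall = max(EF_Excavation=13, EF_Foundation=12) = 13; EF_Drywall = 13+2 = 15
ES_Painting = max(EF_Foundation=12, EF_Roofing=27, EF_Electrical rough-in=15, EF_Plumbing rough-in=22, EF_Insulation=16, EF_Drywall=15) = 27; EF_Painting = 27+6 = 33
Expected project duration μ = 33 days. Critical path: Excavation → Roofing → Painting.

Variances on critical path: σ²_Excavation=5.444, σ²_Roofing=0.111, σ²_Painting=1.000.
Largest is σ²_Excavation = 5.444.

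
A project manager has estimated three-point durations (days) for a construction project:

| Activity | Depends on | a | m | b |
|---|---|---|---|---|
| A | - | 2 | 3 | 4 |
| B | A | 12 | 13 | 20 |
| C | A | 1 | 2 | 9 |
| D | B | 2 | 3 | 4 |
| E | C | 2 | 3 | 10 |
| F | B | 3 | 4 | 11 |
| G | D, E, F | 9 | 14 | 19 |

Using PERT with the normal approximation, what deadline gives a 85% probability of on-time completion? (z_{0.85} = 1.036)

te_A = (2 + 4·3 + 4)/6 = 18/6 = 3; σ²_A = ((4−2)/6)² = 0.111
te_B = (12 + 4·13 + 20)/6 = 84/6 = 14; σ²_B = ((20−12)/6)² = 1.778
te_C = (1 + 4·2 + 9)/6 = 18/6 = 3; σ²_C = ((9−1)/6)² = 1.778
te_D = (2 + 4·3 + 4)/6 = 18/6 = 3; σ²_D = ((4−2)/6)² = 0.111
te_E = (2 + 4·3 + 10)/6 = 24/6 = 4; σ²_E = ((10−2)/6)² = 1.778
te_F = (3 + 4·4 + 11)/6 = 30/6 = 5; σ²_F = ((11−3)/6)² = 1.778
te_G = (9 + 4·14 + 19)/6 = 84/6 = 14; σ²_G = ((19−9)/6)² = 2.778

Forward pass:
ES_A = 0; EF_A = 3
ES_B = 3; EF_B = 3+14 = 17
ES_C = 3; EF_C = 3+3 = 6
ES_D = 17; EF_D = 17+3 = 20
ES_E = 6; EF_E = 6+4 = 10
ES_F = 17; EF_F = 17+5 = 22
ES_G = max(EF_D=20, EF_E=10, EF_F=22) = 22; EF_G = 22+14 = 36
Expected project duration μ = 36 days. Critical path: A → B → F → G.

Variance along critical path = 0.111 + 1.778 + 1.778 + 2.778 = 6.444; σ = 2.539 days.
D = μ + z·σ = 36 + 1.036·2.539 = 38.6 days

38.6 days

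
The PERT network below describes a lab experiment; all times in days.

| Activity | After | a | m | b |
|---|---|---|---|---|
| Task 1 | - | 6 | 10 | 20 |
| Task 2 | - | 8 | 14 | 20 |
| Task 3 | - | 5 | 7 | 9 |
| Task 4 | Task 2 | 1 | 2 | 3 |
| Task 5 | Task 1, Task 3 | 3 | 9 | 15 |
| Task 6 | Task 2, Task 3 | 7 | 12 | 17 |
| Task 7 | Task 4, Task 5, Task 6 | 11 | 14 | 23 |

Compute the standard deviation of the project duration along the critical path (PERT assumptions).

te_Task 1 = (6 + 4·10 + 20)/6 = 66/6 = 11; σ²_Task 1 = ((20−6)/6)² = 5.444
te_Task 2 = (8 + 4·14 + 20)/6 = 84/6 = 14; σ²_Task 2 = ((20−8)/6)² = 4.000
te_Task 3 = (5 + 4·7 + 9)/6 = 42/6 = 7; σ²_Task 3 = ((9−5)/6)² = 0.444
te_Task 4 = (1 + 4·2 + 3)/6 = 12/6 = 2; σ²_Task 4 = ((3−1)/6)² = 0.111
te_Task 5 = (3 + 4·9 + 15)/6 = 54/6 = 9; σ²_Task 5 = ((15−3)/6)² = 4.000
te_Task 6 = (7 + 4·12 + 17)/6 = 72/6 = 12; σ²_Task 6 = ((17−7)/6)² = 2.778
te_Task 7 = (11 + 4·14 + 23)/6 = 90/6 = 15; σ²_Task 7 = ((23−11)/6)² = 4.000

Forward pass:
ES_Task 1 = 0; EF_Task 1 = 11
ES_Task 2 = 0; EF_Task 2 = 14
ES_Task 3 = 0; EF_Task 3 = 7
ES_Task 4 = 14; EF_Task 4 = 14+2 = 16
ES_Task 5 = max(EF_Task 1=11, EF_Task 3=7) = 11; EF_Task 5 = 11+9 = 20
ES_Task 6 = max(EF_Task 2=14, EF_Task 3=7) = 14; EF_Task 6 = 14+12 = 26
ES_Task 7 = max(EF_Task 4=16, EF_Task 5=20, EF_Task 6=26) = 26; EF_Task 7 = 26+15 = 41
Expected project duration μ = 41 days. Critical path: Task 2 → Task 6 → Task 7.

Variance along critical path = 4.000 + 2.778 + 4.000 = 10.778
σ = √10.778 = 3.283 days

3.28 days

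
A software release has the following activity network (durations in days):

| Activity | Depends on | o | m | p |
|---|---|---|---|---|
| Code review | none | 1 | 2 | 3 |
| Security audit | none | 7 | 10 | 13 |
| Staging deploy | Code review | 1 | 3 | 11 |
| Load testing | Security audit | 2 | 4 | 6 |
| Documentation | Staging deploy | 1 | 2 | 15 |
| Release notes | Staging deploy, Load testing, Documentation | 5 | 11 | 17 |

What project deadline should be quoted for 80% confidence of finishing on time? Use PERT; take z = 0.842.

te_Code review = (1 + 4·2 + 3)/6 = 12/6 = 2; σ²_Code review = ((3−1)/6)² = 0.111
te_Security audit = (7 + 4·10 + 13)/6 = 60/6 = 10; σ²_Security audit = ((13−7)/6)² = 1.000
te_Staging deploy = (1 + 4·3 + 11)/6 = 24/6 = 4; σ²_Staging deploy = ((11−1)/6)² = 2.778
te_Load testing = (2 + 4·4 + 6)/6 = 24/6 = 4; σ²_Load testing = ((6−2)/6)² = 0.444
te_Documentation = (1 + 4·2 + 15)/6 = 24/6 = 4; σ²_Documentation = ((15−1)/6)² = 5.444
te_Release notes = (5 + 4·11 + 17)/6 = 66/6 = 11; σ²_Release notes = ((17−5)/6)² = 4.000

Forward pass:
ES_Code review = 0; EF_Code review = 2
ES_Security audit = 0; EF_Security audit = 10
ES_Staging deploy = 2; EF_Staging deploy = 2+4 = 6
ES_Load testing = 10; EF_Load testing = 10+4 = 14
ES_Documentation = 6; EF_Documentation = 6+4 = 10
ES_Release notes = max(EF_Staging deploy=6, EF_Load testing=14, EF_Documentation=10) = 14; EF_Release notes = 14+11 = 25
Expected project duration μ = 25 days. Critical path: Security audit → Load testing → Release notes.

Variance along critical path = 1.000 + 0.444 + 4.000 = 5.444; σ = 2.333 days.
D = μ + z·σ = 25 + 0.842·2.333 = 27.0 days

27.0 days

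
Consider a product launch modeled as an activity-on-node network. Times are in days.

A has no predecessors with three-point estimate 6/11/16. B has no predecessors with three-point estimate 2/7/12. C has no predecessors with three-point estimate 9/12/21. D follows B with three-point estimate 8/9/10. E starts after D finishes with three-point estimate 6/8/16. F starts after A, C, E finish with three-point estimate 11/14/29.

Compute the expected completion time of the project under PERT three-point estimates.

te_A = (6 + 4·11 + 16)/6 = 66/6 = 11
te_B = (2 + 4·7 + 12)/6 = 42/6 = 7
te_C = (9 + 4·12 + 21)/6 = 78/6 = 13
te_D = (8 + 4·9 + 10)/6 = 54/6 = 9
te_E = (6 + 4·8 + 16)/6 = 54/6 = 9
te_F = (11 + 4·14 + 29)/6 = 96/6 = 16

Forward pass:
ES_A = 0; EF_A = 11
ES_B = 0; EF_B = 7
ES_C = 0; EF_C = 13
ES_D = 7; EF_D = 7+9 = 16
ES_E = 16; EF_E = 16+9 = 25
ES_F = max(EF_A=11, EF_C=13, EF_E=25) = 25; EF_F = 25+16 = 41
Expected project duration μ = 41 days. Critical path: B → D → E → F.

41 days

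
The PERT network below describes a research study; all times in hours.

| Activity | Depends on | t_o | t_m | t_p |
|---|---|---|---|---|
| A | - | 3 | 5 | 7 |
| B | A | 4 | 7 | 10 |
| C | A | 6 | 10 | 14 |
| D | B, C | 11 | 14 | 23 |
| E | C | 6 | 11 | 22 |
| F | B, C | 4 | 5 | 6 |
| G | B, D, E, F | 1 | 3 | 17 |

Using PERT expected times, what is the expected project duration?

35 hours

te_A = (3 + 4·5 + 7)/6 = 30/6 = 5
te_B = (4 + 4·7 + 10)/6 = 42/6 = 7
te_C = (6 + 4·10 + 14)/6 = 60/6 = 10
te_D = (11 + 4·14 + 23)/6 = 90/6 = 15
te_E = (6 + 4·11 + 22)/6 = 72/6 = 12
te_F = (4 + 4·5 + 6)/6 = 30/6 = 5
te_G = (1 + 4·3 + 17)/6 = 30/6 = 5

Forward pass:
ES_A = 0; EF_A = 5
ES_B = 5; EF_B = 5+7 = 12
ES_C = 5; EF_C = 5+10 = 15
ES_D = max(EF_B=12, EF_C=15) = 15; EF_D = 15+15 = 30
ES_E = 15; EF_E = 15+12 = 27
ES_F = max(EF_B=12, EF_C=15) = 15; EF_F = 15+5 = 20
ES_G = max(EF_B=12, EF_D=30, EF_E=27, EF_F=20) = 30; EF_G = 30+5 = 35
Expected project duration μ = 35 hours. Critical path: A → C → D → G.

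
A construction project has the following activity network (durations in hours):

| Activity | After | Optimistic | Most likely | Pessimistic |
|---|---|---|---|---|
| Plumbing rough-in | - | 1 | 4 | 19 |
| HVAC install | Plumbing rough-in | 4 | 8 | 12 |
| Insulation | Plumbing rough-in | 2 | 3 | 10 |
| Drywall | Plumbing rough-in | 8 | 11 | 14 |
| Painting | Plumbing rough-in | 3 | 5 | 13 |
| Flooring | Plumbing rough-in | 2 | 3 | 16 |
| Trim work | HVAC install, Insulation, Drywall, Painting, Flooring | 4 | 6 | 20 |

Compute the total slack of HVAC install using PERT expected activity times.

3 hours

te_Plumbing rough-in = (1 + 4·4 + 19)/6 = 36/6 = 6
te_HVAC install = (4 + 4·8 + 12)/6 = 48/6 = 8
te_Insulation = (2 + 4·3 + 10)/6 = 24/6 = 4
te_Drywall = (8 + 4·11 + 14)/6 = 66/6 = 11
te_Painting = (3 + 4·5 + 13)/6 = 36/6 = 6
te_Flooring = (2 + 4·3 + 16)/6 = 30/6 = 5
te_Trim work = (4 + 4·6 + 20)/6 = 48/6 = 8

Forward pass:
ES_Plumbing rough-in = 0; EF_Plumbing rough-in = 6
ES_HVAC install = 6; EF_HVAC install = 6+8 = 14
ES_Insulation = 6; EF_Insulation = 6+4 = 10
ES_Drywall = 6; EF_Drywall = 6+11 = 17
ES_Painting = 6; EF_Painting = 6+6 = 12
ES_Flooring = 6; EF_Flooring = 6+5 = 11
ES_Trim work = max(EF_HVAC install=14, EF_Insulation=10, EF_Drywall=17, EF_Painting=12, EF_Flooring=11) = 17; EF_Trim work = 17+8 = 25
Expected project duration μ = 25 hours. Critical path: Plumbing rough-in → Drywall → Trim work.

Backward pass:
LF_Trim work = 25; LS_Trim work = 25−8 = 17
LF_Flooring = LS_Trim work = 17; LS_Flooring = 17−5 = 12
LF_Painting = LS_Trim work = 17; LS_Painting = 17−6 = 11
LF_Drywall = LS_Trim work = 17; LS_Drywall = 17−11 = 6
LF_Insulation = LS_Trim work = 17; LS_Insulation = 17−4 = 13
LF_HVAC install = LS_Trim work = 17; LS_HVAC install = 17−8 = 9
LF_Plumbing rough-in = min(LS_HVAC install=9, LS_Insulation=13, LS_Drywall=6, LS_Painting=11, LS_Flooring=12) = 6; LS_Plumbing rough-in = 6−6 = 0
Slack_HVAC install = LS_HVAC install − ES_HVAC install = 9 − 6 = 3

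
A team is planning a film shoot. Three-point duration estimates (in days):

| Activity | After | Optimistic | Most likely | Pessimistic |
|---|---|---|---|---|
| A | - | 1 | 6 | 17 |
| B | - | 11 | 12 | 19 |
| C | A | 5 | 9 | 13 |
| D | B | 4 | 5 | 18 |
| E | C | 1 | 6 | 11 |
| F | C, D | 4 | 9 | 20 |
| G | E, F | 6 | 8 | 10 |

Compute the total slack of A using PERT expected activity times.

te_A = (1 + 4·6 + 17)/6 = 42/6 = 7
te_B = (11 + 4·12 + 19)/6 = 78/6 = 13
te_C = (5 + 4·9 + 13)/6 = 54/6 = 9
te_D = (4 + 4·5 + 18)/6 = 42/6 = 7
te_E = (1 + 4·6 + 11)/6 = 36/6 = 6
te_F = (4 + 4·9 + 20)/6 = 60/6 = 10
te_G = (6 + 4·8 + 10)/6 = 48/6 = 8

Forward pass:
ES_A = 0; EF_A = 7
ES_B = 0; EF_B = 13
ES_C = 7; EF_C = 7+9 = 16
ES_D = 13; EF_D = 13+7 = 20
ES_E = 16; EF_E = 16+6 = 22
ES_F = max(EF_C=16, EF_D=20) = 20; EF_F = 20+10 = 30
ES_G = max(EF_E=22, EF_F=30) = 30; EF_G = 30+8 = 38
Expected project duration μ = 38 days. Critical path: B → D → F → G.

Backward pass:
LF_G = 38; LS_G = 38−8 = 30
LF_F = LS_G = 30; LS_F = 30−10 = 20
LF_E = LS_G = 30; LS_E = 30−6 = 24
LF_D = LS_F = 20; LS_D = 20−7 = 13
LF_C = min(LS_E=24, LS_F=20) = 20; LS_C = 20−9 = 11
LF_B = LS_D = 13; LS_B = 13−13 = 0
LF_A = LS_C = 11; LS_A = 11−7 = 4
Slack_A = LS_A − ES_A = 4 − 0 = 4

4 days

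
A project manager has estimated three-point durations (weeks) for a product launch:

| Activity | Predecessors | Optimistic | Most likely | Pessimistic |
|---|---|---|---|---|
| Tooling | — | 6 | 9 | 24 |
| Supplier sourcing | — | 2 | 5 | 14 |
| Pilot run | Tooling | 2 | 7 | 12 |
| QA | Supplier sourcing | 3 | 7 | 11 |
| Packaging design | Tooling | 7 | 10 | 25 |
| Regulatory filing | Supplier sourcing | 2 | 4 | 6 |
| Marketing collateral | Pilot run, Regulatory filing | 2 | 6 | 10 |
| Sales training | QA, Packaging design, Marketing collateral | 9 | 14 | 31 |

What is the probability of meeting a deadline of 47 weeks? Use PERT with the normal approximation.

te_Tooling = (6 + 4·9 + 24)/6 = 66/6 = 11; σ²_Tooling = ((24−6)/6)² = 9.000
te_Supplier sourcing = (2 + 4·5 + 14)/6 = 36/6 = 6; σ²_Supplier sourcing = ((14−2)/6)² = 4.000
te_Pilot run = (2 + 4·7 + 12)/6 = 42/6 = 7; σ²_Pilot run = ((12−2)/6)² = 2.778
te_QA = (3 + 4·7 + 11)/6 = 42/6 = 7; σ²_QA = ((11−3)/6)² = 1.778
te_Packaging design = (7 + 4·10 + 25)/6 = 72/6 = 12; σ²_Packaging design = ((25−7)/6)² = 9.000
te_Regulatory filing = (2 + 4·4 + 6)/6 = 24/6 = 4; σ²_Regulatory filing = ((6−2)/6)² = 0.444
te_Marketing collateral = (2 + 4·6 + 10)/6 = 36/6 = 6; σ²_Marketing collateral = ((10−2)/6)² = 1.778
te_Sales training = (9 + 4·14 + 31)/6 = 96/6 = 16; σ²_Sales training = ((31−9)/6)² = 13.444

Forward pass:
ES_Tooling = 0; EF_Tooling = 11
ES_Supplier sourcing = 0; EF_Supplier sourcing = 6
ES_Pilot run = 11; EF_Pilot run = 11+7 = 18
ES_QA = 6; EF_QA = 6+7 = 13
ES_Packaging design = 11; EF_Packaging design = 11+12 = 23
ES_Regulatory filing = 6; EF_Regulatory filing = 6+4 = 10
ES_Marketing collateral = max(EF_Pilot run=18, EF_Regulatory filing=10) = 18; EF_Marketing collateral = 18+6 = 24
ES_Sales training = max(EF_QA=13, EF_Packaging design=23, EF_Marketing collateral=24) = 24; EF_Sales training = 24+16 = 40
Expected project duration μ = 40 weeks. Critical path: Tooling → Pilot run → Marketing collateral → Sales training.

Variance along critical path = 9.000 + 2.778 + 1.778 + 13.444 = 27.000; σ = √27.000 = 5.196 weeks.
Z = (47 − 40) / 5.196 = 1.347
P(T ≤ 47) = Φ(1.347) ≈ 0.911

0.911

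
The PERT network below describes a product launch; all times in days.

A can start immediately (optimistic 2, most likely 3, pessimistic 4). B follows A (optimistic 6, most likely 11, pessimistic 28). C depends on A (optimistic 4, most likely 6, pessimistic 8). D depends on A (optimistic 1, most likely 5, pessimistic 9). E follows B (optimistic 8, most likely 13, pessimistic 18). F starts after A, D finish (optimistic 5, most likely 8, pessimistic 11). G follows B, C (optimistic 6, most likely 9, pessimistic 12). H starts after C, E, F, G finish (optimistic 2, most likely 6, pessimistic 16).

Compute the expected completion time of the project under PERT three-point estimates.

te_A = (2 + 4·3 + 4)/6 = 18/6 = 3
te_B = (6 + 4·11 + 28)/6 = 78/6 = 13
te_C = (4 + 4·6 + 8)/6 = 36/6 = 6
te_D = (1 + 4·5 + 9)/6 = 30/6 = 5
te_E = (8 + 4·13 + 18)/6 = 78/6 = 13
te_F = (5 + 4·8 + 11)/6 = 48/6 = 8
te_G = (6 + 4·9 + 12)/6 = 54/6 = 9
te_H = (2 + 4·6 + 16)/6 = 42/6 = 7

Forward pass:
ES_A = 0; EF_A = 3
ES_B = 3; EF_B = 3+13 = 16
ES_C = 3; EF_C = 3+6 = 9
ES_D = 3; EF_D = 3+5 = 8
ES_E = 16; EF_E = 16+13 = 29
ES_F = max(EF_A=3, EF_D=8) = 8; EF_F = 8+8 = 16
ES_G = max(EF_B=16, EF_C=9) = 16; EF_G = 16+9 = 25
ES_H = max(EF_C=9, EF_E=29, EF_F=16, EF_G=25) = 29; EF_H = 29+7 = 36
Expected project duration μ = 36 days. Critical path: A → B → E → H.

36 days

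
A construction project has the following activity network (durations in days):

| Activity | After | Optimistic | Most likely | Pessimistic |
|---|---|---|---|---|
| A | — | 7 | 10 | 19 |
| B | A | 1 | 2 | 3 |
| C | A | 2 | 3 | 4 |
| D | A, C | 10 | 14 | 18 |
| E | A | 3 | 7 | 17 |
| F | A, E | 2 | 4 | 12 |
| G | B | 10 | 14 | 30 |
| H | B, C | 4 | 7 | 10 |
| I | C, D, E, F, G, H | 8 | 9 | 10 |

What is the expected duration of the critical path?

te_A = (7 + 4·10 + 19)/6 = 66/6 = 11
te_B = (1 + 4·2 + 3)/6 = 12/6 = 2
te_C = (2 + 4·3 + 4)/6 = 18/6 = 3
te_D = (10 + 4·14 + 18)/6 = 84/6 = 14
te_E = (3 + 4·7 + 17)/6 = 48/6 = 8
te_F = (2 + 4·4 + 12)/6 = 30/6 = 5
te_G = (10 + 4·14 + 30)/6 = 96/6 = 16
te_H = (4 + 4·7 + 10)/6 = 42/6 = 7
te_I = (8 + 4·9 + 10)/6 = 54/6 = 9

Forward pass:
ES_A = 0; EF_A = 11
ES_B = 11; EF_B = 11+2 = 13
ES_C = 11; EF_C = 11+3 = 14
ES_D = max(EF_A=11, EF_C=14) = 14; EF_D = 14+14 = 28
ES_E = 11; EF_E = 11+8 = 19
ES_F = max(EF_A=11, EF_E=19) = 19; EF_F = 19+5 = 24
ES_G = 13; EF_G = 13+16 = 29
ES_H = max(EF_B=13, EF_C=14) = 14; EF_H = 14+7 = 21
ES_I = max(EF_C=14, EF_D=28, EF_E=19, EF_F=24, EF_G=29, EF_H=21) = 29; EF_I = 29+9 = 38
Expected project duration μ = 38 days. Critical path: A → B → G → I.

38 days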